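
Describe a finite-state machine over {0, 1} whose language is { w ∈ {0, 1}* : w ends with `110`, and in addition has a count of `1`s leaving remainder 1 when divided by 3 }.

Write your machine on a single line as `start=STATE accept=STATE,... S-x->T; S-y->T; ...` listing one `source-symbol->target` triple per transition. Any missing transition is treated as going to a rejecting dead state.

start=s0; accept=s5; s0-0->s0; s0-1->s1; s1-0->s1; s1-1->s2; s2-0->s2; s2-1->s3; s3-0->s0; s3-1->s4; s4-0->s5; s4-1->s2; s5-0->s1; s5-1->s2

Handle the two conditions separately and then intersect. One (4 states) tracks how much of the suffix `110` has currently been matched; the other (3 states) tracks the count of `1`s modulo 3. Each combined state is a pair, one component from each; accept when both components accept. After merging equivalent states the machine shrinks.
6 states suffice.
        0   1  
>  s0   s0  s1 
   s1   s1  s2 
   s2   s2  s3 
   s3   s0  s4 
   s4   s5  s2 
 * s5   s1  s2 
(> = start, * = accepting)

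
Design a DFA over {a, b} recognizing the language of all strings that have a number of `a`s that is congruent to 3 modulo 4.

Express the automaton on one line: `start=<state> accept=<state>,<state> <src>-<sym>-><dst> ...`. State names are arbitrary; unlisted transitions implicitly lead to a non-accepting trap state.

The only thing that matters is how many `a`s have appeared, reduced mod 4. Use one state per residue: s0 for 0, …, s3 for 3. Reading `a` moves to the next residue; anything else stays put. s3 is accepting.
        a   b  
>  s0   s1  s0 
   s1   s2  s1 
   s2   s3  s2 
 * s3   s0  s3 
(> = start, * = accepting)

start=s0 accept=s3 s0-a->s1 s0-b->s0 s1-a->s2 s1-b->s1 s2-a->s3 s2-b->s2 s3-a->s0 s3-b->s3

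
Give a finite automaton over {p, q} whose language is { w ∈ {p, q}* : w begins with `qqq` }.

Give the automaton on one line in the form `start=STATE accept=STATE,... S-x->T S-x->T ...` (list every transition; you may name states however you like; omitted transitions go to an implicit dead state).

start=A accept=D A-p->E A-q->B B-p->E B-q->C C-p->E C-q->D D-p->D D-q->D E-p->E E-q->E

Walk along `qqq` while the input agrees: from A take `q` to B, and so on. Any deviation drops to the rejecting sink E. Once D is reached the prefix is confirmed and every continuation is accepted.
With 5 states:
       p  q 
>  A   E  B 
   B   E  C 
   C   E  D 
 * D   D  D 
   E   E  E 
(> = start, * = accepting)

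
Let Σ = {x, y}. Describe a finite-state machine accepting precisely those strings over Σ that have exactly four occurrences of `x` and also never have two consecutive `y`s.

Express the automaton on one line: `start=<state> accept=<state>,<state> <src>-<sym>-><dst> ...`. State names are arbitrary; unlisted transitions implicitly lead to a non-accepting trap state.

Handle the two conditions separately and then intersect. The first has 6 states tracking the count of `x`s, saturating at 5; the second has 3 states tracking partial matches of the forbidden pattern `yy`. A product state is a pair (one from each), accepting exactly when both do. Minimizing collapses redundant product states.
11 states suffice.
          x    y  
>  q0     q1   q2 
   q1     q3   q4 
   q2     q1   q5 
   q3     q6   q7 
   q4     q3   q5 
   q5     q5   q5 
   q6     q8   q9 
   q7     q6   q5 
 * q8     q5  q10 
   q9     q8   q5 
 * q10    q5   q5 
(> = start, * = accepting)

start=q0 accept=q8,q10 q0-x->q1 q0-y->q2 q1-x->q3 q1-y->q4 q2-x->q1 q2-y->q5 q3-x->q6 q3-y->q7 q4-x->q3 q4-y->q5 q5-x->q5 q5-y->q5 q6-x->q8 q6-y->q9 q7-x->q6 q7-y->q5 q8-x->q5 q8-y->q10 q9-x->q8 q9-y->q5 q10-x->q5 q10-y->q5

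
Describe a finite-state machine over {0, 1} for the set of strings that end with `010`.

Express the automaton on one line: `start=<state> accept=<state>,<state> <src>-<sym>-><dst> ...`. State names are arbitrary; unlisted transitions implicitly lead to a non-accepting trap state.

start=s0 accept=s3 s0-0->s1 s0-1->s0 s1-0->s1 s1-1->s2 s2-0->s3 s2-1->s0 s3-0->s1 s3-1->s2

Remember how much of `010` the current input suffix matches. State s0 means no match yet; s1 means the last symbol is `0`; s2 means the last 2 symbols are `01`; s3 means the last 3 symbols are `010`. Only s3 accepts. On a mismatch, fall back to the longest proper suffix that is still a prefix of `010`.
        0   1  
>  s0   s1  s0 
   s1   s1  s2 
   s2   s3  s0 
 * s3   s1  s2 
(> = start, * = accepting)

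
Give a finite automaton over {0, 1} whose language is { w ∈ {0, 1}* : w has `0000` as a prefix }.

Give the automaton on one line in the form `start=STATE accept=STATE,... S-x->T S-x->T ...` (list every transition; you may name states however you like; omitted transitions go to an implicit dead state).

start=q0 accept=q4 q0-0->q1 q0-1->q5 q1-0->q2 q1-1->q5 q2-0->q3 q2-1->q5 q3-0->q4 q3-1->q5 q4-0->q4 q4-1->q4 q5-0->q5 q5-1->q5

Walk along `0000` while the input agrees: from q0 take `0` to q1, and so on. Any deviation drops to the rejecting sink q5. Once q4 is reached the prefix is confirmed and every continuation is accepted.
With 6 states:
        0   1  
>  q0   q1  q5 
   q1   q2  q5 
   q2   q3  q5 
   q3   q4  q5 
 * q4   q4  q4 
   q5   q5  q5 
(> = start, * = accepting)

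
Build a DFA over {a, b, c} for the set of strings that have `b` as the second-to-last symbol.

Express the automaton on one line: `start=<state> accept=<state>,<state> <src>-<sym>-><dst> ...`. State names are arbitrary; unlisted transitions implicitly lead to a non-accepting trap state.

Because acceptance depends on a position counted from the end, the machine has to buffer the most recent 2 symbols. Make each state the string of the last up-to-2 symbols read; on input `x` shift the window left and append `x`. Accept when the buffered window has length 2 and begins with `b`.
13 states suffice.
          a    b    c  
>  q0     q1   q2   q3 
   q1     q4   q5   q6 
   q2     q7   q8   q9 
   q3    q10  q11  q12 
   q4     q4   q5   q6 
   q5     q7   q8   q9 
   q6    q10  q11  q12 
 * q7     q4   q5   q6 
 * q8     q7   q8   q9 
 * q9    q10  q11  q12 
   q10    q4   q5   q6 
   q11    q7   q8   q9 
   q12   q10  q11  q12 
(> = start, * = accepting)

start=q0 accept=q7,q8,q9 q0-a->q1 q0-b->q2 q0-c->q3 q1-a->q4 q1-b->q5 q1-c->q6 q2-a->q7 q2-b->q8 q2-c->q9 q3-a->q10 q3-b->q11 q3-c->q12 q4-a->q4 q4-b->q5 q4-c->q6 q5-a->q7 q5-b->q8 q5-c->q9 q6-a->q10 q6-b->q11 q6-c->q12 q7-a->q4 q7-b->q5 q7-c->q6 q8-a->q7 q8-b->q8 q8-c->q9 q9-a->q10 q9-b->q11 q9-c->q12 q10-a->q4 q10-b->q5 q10-c->q6 q11-a->q7 q11-b->q8 q11-c->q9 q12-a->q10 q12-b->q11 q12-c->q12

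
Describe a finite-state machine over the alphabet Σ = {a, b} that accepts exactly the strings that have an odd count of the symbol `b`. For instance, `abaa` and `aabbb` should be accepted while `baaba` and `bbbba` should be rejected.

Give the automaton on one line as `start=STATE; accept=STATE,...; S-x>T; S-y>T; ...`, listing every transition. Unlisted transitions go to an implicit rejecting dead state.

start=s0; accept=s1; s0-a>s0; s0-b>s1; s1-a>s1; s1-b>s0

The only thing that matters is how many `b`s have appeared, reduced mod 2. Use one state per residue: s0 for 0, …, s1 for 1. Reading `b` moves to the next residue; anything else stays put. s1 is accepting.
With 2 states:
        a   b  
>  s0   s0  s1 
 * s1   s1  s0 
(> = start, * = accepting)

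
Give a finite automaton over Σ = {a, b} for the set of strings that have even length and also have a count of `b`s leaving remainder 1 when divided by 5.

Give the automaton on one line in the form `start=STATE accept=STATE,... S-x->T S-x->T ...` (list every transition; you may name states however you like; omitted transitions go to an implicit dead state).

start=s0 accept=s3 s0-a->s1 s0-b->s2 s1-a->s0 s1-b->s3 s2-a->s3 s2-b->s4 s3-a->s2 s3-b->s5 s4-a->s5 s4-b->s6 s5-a->s4 s5-b->s7 s6-a->s7 s6-b->s8 s7-a->s6 s7-b->s9 s8-a->s9 s8-b->s1 s9-a->s8 s9-b->s0

Build one automaton per condition and run them in lockstep. One (2 states) tracks the input length modulo 2; the other (5 states) tracks the count of `b`s modulo 5. Each combined state is a pair, one component from each; accept when both components accept.
With 10 states:
        a   b  
>  s0   s1  s2 
   s1   s0  s3 
   s2   s3  s4 
 * s3   s2  s5 
   s4   s5  s6 
   s5   s4  s7 
   s6   s7  s8 
   s7   s6  s9 
   s8   s9  s1 
   s9   s8  s0 
(> = start, * = accepting)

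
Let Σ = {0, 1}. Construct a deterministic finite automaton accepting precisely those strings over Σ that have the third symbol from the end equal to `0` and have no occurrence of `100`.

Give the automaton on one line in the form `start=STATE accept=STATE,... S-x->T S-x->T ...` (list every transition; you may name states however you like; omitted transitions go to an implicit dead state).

Handle the two conditions separately and then intersect. The first has 15 states tracking the last 3 symbols read; the second has 4 states tracking partial matches of the forbidden pattern `100`. A product state is a pair (one from each), accepting exactly when both do. Equivalent product states are then merged.
       0  1 
>  A   B  C 
   B   D  E 
   C   F  C 
   D   G  H 
   E   I  J 
   F   K  E 
 * G   G  H 
 * H   I  J 
 * I   K  E 
 * J   F  C 
   K   K  K 
(> = start, * = accepting)

start=A accept=G,H,I,J A-0->B A-1->C B-0->D B-1->E C-0->F C-1->C D-0->G D-1->H E-0->I E-1->J F-0->K F-1->E G-0->G G-1->H H-0->I H-1->J I-0->K I-1->E J-0->F J-1->C K-0->K K-1->K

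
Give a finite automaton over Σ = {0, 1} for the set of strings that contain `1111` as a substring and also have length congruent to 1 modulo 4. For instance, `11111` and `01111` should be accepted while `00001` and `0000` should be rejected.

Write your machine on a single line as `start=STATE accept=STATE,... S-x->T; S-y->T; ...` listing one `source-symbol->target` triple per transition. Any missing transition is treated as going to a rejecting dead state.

start=s0; accept=s16; s0-0->s1; s0-1->s2; s1-0->s3; s1-1->s4; s2-0->s3; s2-1->s5; s3-0->s6; s3-1->s7; s4-0->s6; s4-1->s8; s5-0->s6; s5-1->s9; s6-0->s0; s6-1->s10; s7-0->s0; s7-1->s11; s8-0->s0; s8-1->s12; s9-0->s0; s9-1->s13; s10-0->s1; s10-1->s14; s11-0->s1; s11-1->s15; s12-0->s1; s12-1->s16; s13-0->s16; s13-1->s16; s14-0->s3; s14-1->s17; s15-0->s3; s15-1->s18; s16-0->s18; s16-1->s18; s17-0->s6; s17-1->s19; s18-0->s19; s18-1->s19; s19-0->s13; s19-1->s13

Handle the two conditions separately and then intersect. One (5 states) tracks whether and how much of `1111` has been seen; the other (4 states) tracks the input length modulo 4. Each combined state is a pair, one component from each; accept when both components accept.
A 20-state machine:
          0    1  
>  s0     s1   s2 
   s1     s3   s4 
   s2     s3   s5 
   s3     s6   s7 
   s4     s6   s8 
   s5     s6   s9 
   s6     s0  s10 
   s7     s0  s11 
   s8     s0  s12 
   s9     s0  s13 
   s10    s1  s14 
   s11    s1  s15 
   s12    s1  s16 
   s13   s16  s16 
   s14    s3  s17 
   s15    s3  s18 
 * s16   s18  s18 
   s17    s6  s19 
   s18   s19  s19 
   s19   s13  s13 
(> = start, * = accepting)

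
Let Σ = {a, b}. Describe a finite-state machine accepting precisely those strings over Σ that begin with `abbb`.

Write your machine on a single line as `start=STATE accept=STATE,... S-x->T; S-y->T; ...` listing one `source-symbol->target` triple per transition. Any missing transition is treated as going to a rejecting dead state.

Check the first 4 symbols one by one: q0 through q3 record how many have matched `abbb` so far; any wrong symbol goes to the dead state q5. After all 4 match we enter the accepting sink q4.
6 states suffice.
        a   b  
>  q0   q1  q5 
   q1   q5  q2 
   q2   q5  q3 
   q3   q5  q4 
 * q4   q4  q4 
   q5   q5  q5 
(> = start, * = accepting)

start=q0; accept=q4; q0-a->q1; q0-b->q5; q1-a->q5; q1-b->q2; q2-a->q5; q2-b->q3; q3-a->q5; q3-b->q4; q4-a->q4; q4-b->q4; q5-a->q5; q5-b->q5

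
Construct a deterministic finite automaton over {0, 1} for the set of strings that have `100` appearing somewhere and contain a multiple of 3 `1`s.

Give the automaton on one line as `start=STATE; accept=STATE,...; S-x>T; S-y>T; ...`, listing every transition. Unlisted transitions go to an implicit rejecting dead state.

start=A; accept=J; A-0>A; A-1>B; B-0>C; B-1>D; C-0>E; C-1>D; D-0>F; D-1>G; E-0>E; E-1>H; F-0>H; F-1>G; G-0>I; G-1>B; H-0>H; H-1>J; I-0>J; I-1>B; J-0>J; J-1>E

Handle the two conditions separately and then intersect. The first has 4 states tracking whether and how much of `100` has been seen; the second has 3 states tracking the count of `1`s modulo 3. A product state is a pair (one from each), accepting exactly when both do.
A 10-state machine:
       0  1 
>  A   A  B 
   B   C  D 
   C   E  D 
   D   F  G 
   E   E  H 
   F   H  G 
   G   I  B 
   H   H  J 
   I   J  B 
 * J   J  E 
(> = start, * = accepting)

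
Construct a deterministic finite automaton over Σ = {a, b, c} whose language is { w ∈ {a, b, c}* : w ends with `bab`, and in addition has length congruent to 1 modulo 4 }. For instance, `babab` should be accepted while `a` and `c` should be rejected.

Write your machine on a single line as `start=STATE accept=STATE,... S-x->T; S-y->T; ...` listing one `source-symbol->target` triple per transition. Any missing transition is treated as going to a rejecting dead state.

Handle the two conditions separately and then intersect. One (4 states) tracks how much of the suffix `bab` has currently been matched; the other (4 states) tracks the input length modulo 4. Each combined state is a pair, one component from each; accept when both components accept. Equivalent product states are then merged.
7 states suffice.
        a   b   c  
>  q0   q1  q1  q1 
   q1   q2  q2  q2 
   q2   q3  q4  q3 
   q3   q0  q0  q0 
   q4   q5  q0  q0 
   q5   q1  q6  q1 
 * q6   q2  q2  q2 
(> = start, * = accepting)

start=q0; accept=q6; q0-a->q1; q0-b->q1; q0-c->q1; q1-a->q2; q1-b->q2; q1-c->q2; q2-a->q3; q2-b->q4; q2-c->q3; q3-a->q0; q3-b->q0; q3-c->q0; q4-a->q5; q4-b->q0; q4-c->q0; q5-a->q1; q5-b->q6; q5-c->q1; q6-a->q2; q6-b->q2; q6-c->q2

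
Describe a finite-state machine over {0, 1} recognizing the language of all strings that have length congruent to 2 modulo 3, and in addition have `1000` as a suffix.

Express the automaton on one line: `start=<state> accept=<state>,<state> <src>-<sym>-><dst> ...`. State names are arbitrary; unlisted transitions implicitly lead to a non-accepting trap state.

start=s0 accept=s13 s0-0->s1 s0-1->s2 s1-0->s3 s1-1->s4 s2-0->s5 s2-1->s4 s3-0->s0 s3-1->s6 s4-0->s7 s4-1->s6 s5-0->s8 s5-1->s6 s6-0->s9 s6-1->s2 s7-0->s10 s7-1->s2 s8-0->s11 s8-1->s2 s9-0->s12 s9-1->s4 s10-0->s13 s10-1->s4 s11-0->s3 s11-1->s4 s12-0->s14 s12-1->s6 s13-0->s0 s13-1->s6 s14-0->s1 s14-1->s2

Handle the two conditions separately and then intersect. The first has 3 states tracking the input length modulo 3; the second has 5 states tracking how much of the suffix `1000` has currently been matched. A product state is a pair (one from each), accepting exactly when both do.
A 15-state machine:
          0    1  
>  s0     s1   s2 
   s1     s3   s4 
   s2     s5   s4 
   s3     s0   s6 
   s4     s7   s6 
   s5     s8   s6 
   s6     s9   s2 
   s7    s10   s2 
   s8    s11   s2 
   s9    s12   s4 
   s10   s13   s4 
   s11    s3   s4 
   s12   s14   s6 
 * s13    s0   s6 
   s14    s1   s2 
(> = start, * = accepting)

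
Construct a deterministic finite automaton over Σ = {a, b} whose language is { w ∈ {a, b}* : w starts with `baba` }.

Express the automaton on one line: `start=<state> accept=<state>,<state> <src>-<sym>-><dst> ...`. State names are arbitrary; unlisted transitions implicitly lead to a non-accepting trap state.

Check the first 4 symbols one by one: s0 through s3 record how many have matched `baba` so far; any wrong symbol goes to the dead state s5. After all 4 match we enter the accepting sink s4.
A 6-state machine:
        a   b  
>  s0   s5  s1 
   s1   s2  s5 
   s2   s5  s3 
   s3   s4  s5 
 * s4   s4  s4 
   s5   s5  s5 
(> = start, * = accepting)

start=s0 accept=s4 s0-a->s5 s0-b->s1 s1-a->s2 s1-b->s5 s2-a->s5 s2-b->s3 s3-a->s4 s3-b->s5 s4-a->s4 s4-b->s4 s5-a->s5 s5-b->s5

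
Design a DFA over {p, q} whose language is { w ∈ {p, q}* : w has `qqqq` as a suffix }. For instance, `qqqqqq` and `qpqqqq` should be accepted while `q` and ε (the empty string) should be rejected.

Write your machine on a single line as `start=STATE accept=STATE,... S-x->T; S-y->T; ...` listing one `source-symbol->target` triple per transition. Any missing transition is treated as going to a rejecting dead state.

Let each state record the length of the longest suffix of the input read so far that is also a prefix of `qqqq`. B means the last symbol is `q`; C means the last 2 symbols are `qq`; D means the last 3 symbols are `qqq`; E means the last 4 symbols are `qqqq`. Accept only at E, where the string currently ends in `qqqq`.
A 5-state machine:
       p  q 
>  A   A  B 
   B   A  C 
   C   A  D 
   D   A  E 
 * E   A  E 
(> = start, * = accepting)

start=A; accept=E; A-p->A; A-q->B; B-p->A; B-q->C; C-p->A; C-q->D; D-p->A; D-q->E; E-p->A; E-q->E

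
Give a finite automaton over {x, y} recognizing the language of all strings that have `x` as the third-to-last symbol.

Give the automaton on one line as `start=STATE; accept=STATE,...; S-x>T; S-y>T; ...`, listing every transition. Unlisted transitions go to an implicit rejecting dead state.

start=S0; accept=S7,S8,S9,S10; S0-x>S1; S0-y>S2; S1-x>S3; S1-y>S4; S2-x>S5; S2-y>S6; S3-x>S7; S3-y>S8; S4-x>S9; S4-y>S10; S5-x>S11; S5-y>S12; S6-x>S13; S6-y>S14; S7-x>S7; S7-y>S8; S8-x>S9; S8-y>S10; S9-x>S11; S9-y>S12; S10-x>S13; S10-y>S14; S11-x>S7; S11-y>S8; S12-x>S9; S12-y>S10; S13-x>S11; S13-y>S12; S14-x>S13; S14-y>S14

A DFA must remember the last 3 symbols (since which symbol is third-to-last isn't known until the input ends). Use one state per possible window of the last ≤3 symbols; accept from those whose window starts with `x`.
A 15-state machine:
          x    y  
>  S0     S1   S2 
   S1     S3   S4 
   S2     S5   S6 
   S3     S7   S8 
   S4     S9  S10 
   S5    S11  S12 
   S6    S13  S14 
 * S7     S7   S8 
 * S8     S9  S10 
 * S9    S11  S12 
 * S10   S13  S14 
   S11    S7   S8 
   S12    S9  S10 
   S13   S11  S12 
   S14   S13  S14 
(> = start, * = accepting)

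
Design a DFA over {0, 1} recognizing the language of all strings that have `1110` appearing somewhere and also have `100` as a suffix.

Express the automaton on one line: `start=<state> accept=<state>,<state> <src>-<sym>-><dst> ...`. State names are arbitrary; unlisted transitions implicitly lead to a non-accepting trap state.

start=q0 accept=q7 q0-0->q0 q0-1->q1 q1-0->q2 q1-1->q3 q2-0->q4 q2-1->q1 q3-0->q2 q3-1->q5 q4-0->q0 q4-1->q1 q5-0->q6 q5-1->q5 q6-0->q7 q6-1->q8 q7-0->q9 q7-1->q8 q8-0->q6 q8-1->q8 q9-0->q9 q9-1->q8

Run two small machines in parallel and take their product. The first has 5 states tracking whether and how much of `1110` has been seen; the second has 4 states tracking how much of the suffix `100` has currently been matched. A product state is a pair (one from each), accepting exactly when both do.
With 10 states:
        0   1  
>  q0   q0  q1 
   q1   q2  q3 
   q2   q4  q1 
   q3   q2  q5 
   q4   q0  q1 
   q5   q6  q5 
   q6   q7  q8 
 * q7   q9  q8 
   q8   q6  q8 
   q9   q9  q8 
(> = start, * = accepting)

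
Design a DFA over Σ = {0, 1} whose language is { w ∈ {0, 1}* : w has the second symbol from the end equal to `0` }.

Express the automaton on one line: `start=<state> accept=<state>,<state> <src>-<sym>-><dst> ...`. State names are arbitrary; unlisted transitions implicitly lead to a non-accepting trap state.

start=q0 accept=q3,q4 q0-0->q1 q0-1->q2 q1-0->q3 q1-1->q4 q2-0->q5 q2-1->q6 q3-0->q3 q3-1->q4 q4-0->q5 q4-1->q6 q5-0->q3 q5-1->q4 q6-0->q5 q6-1->q6

A DFA must remember the last 2 symbols (since which symbol is second-to-last isn't known until the input ends). Use one state per possible window of the last ≤2 symbols; accept from those whose window starts with `0`.
7 states suffice.
        0   1  
>  q0   q1  q2 
   q1   q3  q4 
   q2   q5  q6 
 * q3   q3  q4 
 * q4   q5  q6 
   q5   q3  q4 
   q6   q5  q6 
(> = start, * = accepting)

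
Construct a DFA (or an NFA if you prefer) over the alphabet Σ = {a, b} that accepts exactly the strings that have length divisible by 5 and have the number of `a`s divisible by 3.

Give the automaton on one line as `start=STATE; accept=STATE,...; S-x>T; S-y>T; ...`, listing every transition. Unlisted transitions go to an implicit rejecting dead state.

start=s0; accept=s0; s0-a>s1; s0-b>s2; s1-a>s3; s1-b>s4; s2-a>s4; s2-b>s5; s3-a>s6; s3-b>s7; s4-a>s7; s4-b>s8; s5-a>s8; s5-b>s6; s6-a>s9; s6-b>s10; s7-a>s10; s7-b>s11; s8-a>s11; s8-b>s9; s9-a>s12; s9-b>s13; s10-a>s13; s10-b>s0; s11-a>s0; s11-b>s12; s12-a>s2; s12-b>s14; s13-a>s14; s13-b>s1; s14-a>s5; s14-b>s3

Handle the two conditions separately and then intersect. The first has 5 states tracking the input length modulo 5; the second has 3 states tracking the count of `a`s modulo 3. A product state is a pair (one from each), accepting exactly when both do.
With 15 states:
          a    b  
>* s0     s1   s2 
   s1     s3   s4 
   s2     s4   s5 
   s3     s6   s7 
   s4     s7   s8 
   s5     s8   s6 
   s6     s9  s10 
   s7    s10  s11 
   s8    s11   s9 
   s9    s12  s13 
   s10   s13   s0 
   s11    s0  s12 
   s12    s2  s14 
   s13   s14   s1 
   s14    s5   s3 
(> = start, * = accepting)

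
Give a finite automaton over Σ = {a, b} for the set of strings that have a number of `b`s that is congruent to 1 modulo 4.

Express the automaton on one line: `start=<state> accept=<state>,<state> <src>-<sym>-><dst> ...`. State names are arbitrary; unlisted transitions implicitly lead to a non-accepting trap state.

The only thing that matters is how many `b`s have appeared, reduced mod 4. Use one state per residue: S0 for 0, …, S3 for 3. Reading `b` moves to the next residue; anything else stays put. S1 is accepting.
        a   b  
>  S0   S0  S1 
 * S1   S1  S2 
   S2   S2  S3 
   S3   S3  S0 
(> = start, * = accepting)

start=S0 accept=S1 S0-a->S0 S0-b->S1 S1-a->S1 S1-b->S2 S2-a->S2 S2-b->S3 S3-a->S3 S3-b->S0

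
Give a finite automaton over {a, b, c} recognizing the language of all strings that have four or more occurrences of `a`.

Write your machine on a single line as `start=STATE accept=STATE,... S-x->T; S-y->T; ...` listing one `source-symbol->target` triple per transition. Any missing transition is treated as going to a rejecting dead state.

Only the number of `a`s matters, and only up to 5. Make a chain q0 → q1 → q2 → q3 → q4 → q5 advanced by each `a` (with q5 absorbing); every other symbol self-loops. The accepting set is {q4, q5}.
With 6 states:
        a   b   c  
>  q0   q1  q0  q0 
   q1   q2  q1  q1 
   q2   q3  q2  q2 
   q3   q4  q3  q3 
 * q4   q5  q4  q4 
 * q5   q5  q5  q5 
(> = start, * = accepting)

start=q0; accept=q4,q5; q0-a->q1; q0-b->q0; q0-c->q0; q1-a->q2; q1-b->q1; q1-c->q1; q2-a->q3; q2-b->q2; q2-c->q2; q3-a->q4; q3-b->q3; q3-c->q3; q4-a->q5; q4-b->q4; q4-c->q4; q5-a->q5; q5-b->q5; q5-c->q5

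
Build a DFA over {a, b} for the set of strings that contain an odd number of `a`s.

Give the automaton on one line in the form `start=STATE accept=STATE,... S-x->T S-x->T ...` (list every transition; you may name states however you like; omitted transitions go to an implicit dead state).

Keep the running count of `a`s modulo 2: each `a` advances along the cycle S0 → S1 → S0 while other symbols loop. Accept at S1.
With 2 states:
        a   b  
>  S0   S1  S0 
 * S1   S0  S1 
(> = start, * = accepting)

start=S0 accept=S1 S0-a->S1 S0-b->S0 S1-a->S0 S1-b->S1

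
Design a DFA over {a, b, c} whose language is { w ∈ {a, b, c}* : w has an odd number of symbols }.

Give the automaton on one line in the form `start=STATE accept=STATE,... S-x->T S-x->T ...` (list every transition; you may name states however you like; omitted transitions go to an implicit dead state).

Only the length mod 2 matters, so use a 2-cycle: from any state, every input symbol moves to the next state, wrapping q1 back to q0. Mark q1 accepting.
2 states suffice.
        a   b   c  
>  q0   q1  q1  q1 
 * q1   q0  q0  q0 
(> = start, * = accepting)

start=q0 accept=q1 q0-a->q1 q0-b->q1 q0-c->q1 q1-a->q0 q1-b->q0 q1-c->q0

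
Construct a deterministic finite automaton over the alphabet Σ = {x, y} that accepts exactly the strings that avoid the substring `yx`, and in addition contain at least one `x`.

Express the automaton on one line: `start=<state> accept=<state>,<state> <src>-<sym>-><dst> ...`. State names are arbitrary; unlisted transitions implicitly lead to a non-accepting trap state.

start=q0 accept=q1,q3 q0-x->q1 q0-y->q2 q1-x->q1 q1-y->q3 q2-x->q2 q2-y->q2 q3-x->q2 q3-y->q3

Build one automaton per condition and run them in lockstep. One (3 states) tracks partial matches of the forbidden pattern `yx`; the other (3 states) tracks the count of `x`s, saturating at 2. Each combined state is a pair, one component from each; accept when both components accept. Minimizing collapses redundant product states.
With 4 states:
        x   y  
>  q0   q1  q2 
 * q1   q1  q3 
   q2   q2  q2 
 * q3   q2  q3 
(> = start, * = accepting)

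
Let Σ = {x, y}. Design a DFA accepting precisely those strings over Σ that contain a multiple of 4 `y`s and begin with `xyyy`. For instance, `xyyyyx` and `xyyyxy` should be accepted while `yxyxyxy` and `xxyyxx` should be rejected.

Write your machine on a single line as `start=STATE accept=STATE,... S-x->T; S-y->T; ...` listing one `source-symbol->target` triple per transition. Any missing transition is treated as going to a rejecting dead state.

start=s0; accept=s6; s0-x->s1; s0-y->s2; s1-x->s2; s1-y->s3; s2-x->s2; s2-y->s2; s3-x->s2; s3-y->s4; s4-x->s2; s4-y->s5; s5-x->s5; s5-y->s6; s6-x->s6; s6-y->s7; s7-x->s7; s7-y->s8; s8-x->s8; s8-y->s5

Handle the two conditions separately and then intersect. One (4 states) tracks the count of `y`s modulo 4; the other (6 states) tracks whether the input so far still matches the prefix `xyyy`. Each combined state is a pair, one component from each; accept when both components accept. Equivalent product states are then merged.
        x   y  
>  s0   s1  s2 
   s1   s2  s3 
   s2   s2  s2 
   s3   s2  s4 
   s4   s2  s5 
   s5   s5  s6 
 * s6   s6  s7 
   s7   s7  s8 
   s8   s8  s5 
(> = start, * = accepting)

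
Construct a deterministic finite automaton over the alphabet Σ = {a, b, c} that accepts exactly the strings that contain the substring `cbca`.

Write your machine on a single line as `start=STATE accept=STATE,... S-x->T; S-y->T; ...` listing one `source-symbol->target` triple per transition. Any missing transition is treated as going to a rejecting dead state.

start=q0; accept=q4; q0-a->q0; q0-b->q0; q0-c->q1; q1-a->q0; q1-b->q2; q1-c->q1; q2-a->q0; q2-b->q0; q2-c->q3; q3-a->q4; q3-b->q2; q3-c->q1; q4-a->q4; q4-b->q4; q4-c->q4

Track how much of `cbca` has been matched so far: state q0 is no progress, q4 is the absorbing accept state reached once `cbca` has occurred. Intermediate states record partial matches; on a mismatch, fall back to the longest reusable overlap.
With 5 states:
        a   b   c  
>  q0   q0  q0  q1 
   q1   q0  q2  q1 
   q2   q0  q0  q3 
   q3   q4  q2  q1 
 * q4   q4  q4  q4 
(> = start, * = accepting)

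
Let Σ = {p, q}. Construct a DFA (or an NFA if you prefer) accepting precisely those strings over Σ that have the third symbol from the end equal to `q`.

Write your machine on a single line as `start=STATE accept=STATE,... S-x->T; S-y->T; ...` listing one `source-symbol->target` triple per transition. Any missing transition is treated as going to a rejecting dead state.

Because acceptance depends on a position counted from the end, the machine has to buffer the most recent 3 symbols. Make each state the string of the last up-to-3 symbols read; on input `x` shift the window left and append `x`. Accept when the buffered window has length 3 and begins with `q`.
15 states suffice.
       p  q 
>  A   B  C 
   B   D  E 
   C   F  G 
   D   H  I 
   E   J  K 
   F   L  M 
   G   N  O 
   H   H  I 
   I   J  K 
   J   L  M 
   K   N  O 
 * L   H  I 
 * M   J  K 
 * N   L  M 
 * O   N  O 
(> = start, * = accepting)

start=A; accept=L,M,N,O; A-p->B; A-q->C; B-p->D; B-q->E; C-p->F; C-q->G; D-p->H; D-q->I; E-p->J; E-q->K; F-p->L; F-q->M; G-p->N; G-q->O; H-p->H; H-q->I; I-p->J; I-q->K; J-p->L; J-q->M; K-p->N; K-q->O; L-p->H; L-q->I; M-p->J; M-q->K; N-p->L; N-q->M; O-p->N; O-q->O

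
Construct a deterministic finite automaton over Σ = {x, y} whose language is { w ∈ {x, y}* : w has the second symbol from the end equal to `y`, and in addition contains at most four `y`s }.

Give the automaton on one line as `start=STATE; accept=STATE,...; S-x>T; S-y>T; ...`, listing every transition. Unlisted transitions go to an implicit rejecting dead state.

Run two small machines in parallel and take their product. The first has 7 states tracking the last 2 symbols read; the second has 6 states tracking the count of `y`s, saturating at 5. A product state is a pair (one from each), accepting exactly when both do. Equivalent product states are then merged.
          x    y  
>  q0     q0   q1 
   q1     q2   q3 
 * q2     q4   q5 
 * q3     q6   q7 
   q4     q4   q5 
   q5     q6   q7 
 * q6     q8   q9 
 * q7    q10  q11 
   q8     q8   q9 
   q9    q10  q11 
 * q10   q12  q13 
 * q11   q14  q15 
   q12   q12  q13 
   q13   q14  q15 
 * q14   q15  q15 
   q15   q15  q15 
(> = start, * = accepting)

start=q0; accept=q2,q3,q6,q7,q10,q11,q14; q0-x>q0; q0-y>q1; q1-x>q2; q1-y>q3; q2-x>q4; q2-y>q5; q3-x>q6; q3-y>q7; q4-x>q4; q4-y>q5; q5-x>q6; q5-y>q7; q6-x>q8; q6-y>q9; q7-x>q10; q7-y>q11; q8-x>q8; q8-y>q9; q9-x>q10; q9-y>q11; q10-x>q12; q10-y>q13; q11-x>q14; q11-y>q15; q12-x>q12; q12-y>q13; q13-x>q14; q13-y>q15; q14-x>q15; q14-y>q15; q15-x>q15; q15-y>q15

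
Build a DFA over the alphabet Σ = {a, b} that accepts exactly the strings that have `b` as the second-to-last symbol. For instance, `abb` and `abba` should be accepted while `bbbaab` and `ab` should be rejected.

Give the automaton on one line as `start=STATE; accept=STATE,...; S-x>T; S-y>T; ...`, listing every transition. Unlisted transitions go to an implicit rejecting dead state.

Because acceptance depends on a position counted from the end, the machine has to buffer the most recent 2 symbols. Make each state the string of the last up-to-2 symbols read; on input `x` shift the window left and append `x`. Accept when the buffered window has length 2 and begins with `b`.
        a   b  
>  q0   q1  q2 
   q1   q3  q4 
   q2   q5  q6 
   q3   q3  q4 
   q4   q5  q6 
 * q5   q3  q4 
 * q6   q5  q6 
(> = start, * = accepting)

start=q0; accept=q5,q6; q0-a>q1; q0-b>q2; q1-a>q3; q1-b>q4; q2-a>q5; q2-b>q6; q3-a>q3; q3-b>q4; q4-a>q5; q4-b>q6; q5-a>q3; q5-b>q4; q6-a>q5; q6-b>q6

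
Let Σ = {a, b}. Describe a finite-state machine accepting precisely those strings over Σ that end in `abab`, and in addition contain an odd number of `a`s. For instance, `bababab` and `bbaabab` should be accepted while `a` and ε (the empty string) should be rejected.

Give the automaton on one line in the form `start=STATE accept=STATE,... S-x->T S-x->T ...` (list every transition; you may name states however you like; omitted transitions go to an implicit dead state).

Run two small machines in parallel and take their product. The first has 5 states tracking how much of the suffix `abab` has currently been matched; the second has 2 states tracking the count of `a`s modulo 2. A product state is a pair (one from each), accepting exactly when both do. Equivalent product states are then merged.
        a   b  
>  S0   S1  S0 
   S1   S2  S1 
   S2   S1  S3 
   S3   S4  S0 
   S4   S2  S5 
 * S5   S2  S1 
(> = start, * = accepting)

start=S0 accept=S5 S0-a->S1 S0-b->S0 S1-a->S2 S1-b->S1 S2-a->S1 S2-b->S3 S3-a->S4 S3-b->S0 S4-a->S2 S4-b->S5 S5-a->S2 S5-b->S1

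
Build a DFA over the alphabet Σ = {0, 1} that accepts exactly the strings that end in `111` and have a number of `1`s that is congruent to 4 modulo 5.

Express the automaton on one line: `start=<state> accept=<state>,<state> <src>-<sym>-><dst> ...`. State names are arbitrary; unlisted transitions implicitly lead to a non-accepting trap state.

Run two small machines in parallel and take their product. One (4 states) tracks how much of the suffix `111` has currently been matched; the other (5 states) tracks the count of `1`s modulo 5. Each combined state is a pair, one component from each; accept when both components accept.
With 20 states:
          0    1  
>  s0     s0   s1 
   s1     s2   s3 
   s2     s2   s4 
   s3     s5   s6 
   s4     s5   s7 
   s5     s5   s8 
   s6     s9  s10 
   s7     s9  s10 
   s8     s9  s11 
   s9     s9  s12 
 * s10   s13  s14 
   s11   s13  s14 
   s12   s13  s15 
   s13   s13  s16 
   s14    s0  s17 
   s15    s0  s17 
   s16    s0  s18 
   s17    s2  s19 
   s18    s2  s19 
   s19    s5   s6 
(> = start, * = accepting)

start=s0 accept=s10 s0-0->s0 s0-1->s1 s1-0->s2 s1-1->s3 s2-0->s2 s2-1->s4 s3-0->s5 s3-1->s6 s4-0->s5 s4-1->s7 s5-0->s5 s5-1->s8 s6-0->s9 s6-1->s10 s7-0->s9 s7-1->s10 s8-0->s9 s8-1->s11 s9-0->s9 s9-1->s12 s10-0->s13 s10-1->s14 s11-0->s13 s11-1->s14 s12-0->s13 s12-1->s15 s13-0->s13 s13-1->s16 s14-0->s0 s14-1->s17 s15-0->s0 s15-1->s17 s16-0->s0 s16-1->s18 s17-0->s2 s17-1->s19 s18-0->s2 s18-1->s19 s19-0->s5 s19-1->s6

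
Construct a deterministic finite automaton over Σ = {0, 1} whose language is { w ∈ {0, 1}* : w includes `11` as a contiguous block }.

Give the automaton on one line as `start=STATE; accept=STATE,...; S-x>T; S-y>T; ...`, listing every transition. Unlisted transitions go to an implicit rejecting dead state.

start=S0; accept=S2; S0-0>S0; S0-1>S1; S1-0>S0; S1-1>S2; S2-0>S2; S2-1>S2

States S0..S1 record the length of the longest prefix of `11` that matches the current input suffix. Reaching S2 means `11` has been seen, and we stay there forever. Accept from S2.
3 states suffice.
        0   1  
>  S0   S0  S1 
   S1   S0  S2 
 * S2   S2  S2 
(> = start, * = accepting)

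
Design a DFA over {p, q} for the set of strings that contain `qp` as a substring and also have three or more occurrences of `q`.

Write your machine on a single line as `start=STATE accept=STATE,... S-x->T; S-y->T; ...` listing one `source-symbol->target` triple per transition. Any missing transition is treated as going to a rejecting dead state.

start=s0; accept=s6; s0-p->s0; s0-q->s1; s1-p->s2; s1-q->s3; s2-p->s2; s2-q->s4; s3-p->s4; s3-q->s5; s4-p->s4; s4-q->s6; s5-p->s6; s5-q->s5; s6-p->s6; s6-q->s6

Handle the two conditions separately and then intersect. One (3 states) tracks whether and how much of `qp` has been seen; the other (5 states) tracks the count of `q`s, saturating at 4. Each combined state is a pair, one component from each; accept when both components accept. Equivalent product states are then merged.
With 7 states:
        p   q  
>  s0   s0  s1 
   s1   s2  s3 
   s2   s2  s4 
   s3   s4  s5 
   s4   s4  s6 
   s5   s6  s5 
 * s6   s6  s6 
(> = start, * = accepting)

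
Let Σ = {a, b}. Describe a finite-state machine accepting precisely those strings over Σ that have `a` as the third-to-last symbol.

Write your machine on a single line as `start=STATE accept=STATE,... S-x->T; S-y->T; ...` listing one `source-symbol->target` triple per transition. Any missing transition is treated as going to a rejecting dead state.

A DFA must remember the last 3 symbols (since which symbol is third-to-last isn't known until the input ends). Use one state per possible window of the last ≤3 symbols; accept from those whose window starts with `a`.
15 states suffice.
          a    b  
>  q0     q1   q2 
   q1     q3   q4 
   q2     q5   q6 
   q3     q7   q8 
   q4     q9  q10 
   q5    q11  q12 
   q6    q13  q14 
 * q7     q7   q8 
 * q8     q9  q10 
 * q9    q11  q12 
 * q10   q13  q14 
   q11    q7   q8 
   q12    q9  q10 
   q13   q11  q12 
   q14   q13  q14 
(> = start, * = accepting)

start=q0; accept=q7,q8,q9,q10; q0-a->q1; q0-b->q2; q1-a->q3; q1-b->q4; q2-a->q5; q2-b->q6; q3-a->q7; q3-b->q8; q4-a->q9; q4-b->q10; q5-a->q11; q5-b->q12; q6-a->q13; q6-b->q14; q7-a->q7; q7-b->q8; q8-a->q9; q8-b->q10; q9-a->q11; q9-b->q12; q10-a->q13; q10-b->q14; q11-a->q7; q11-b->q8; q12-a->q9; q12-b->q10; q13-a->q11; q13-b->q12; q14-a->q13; q14-b->q14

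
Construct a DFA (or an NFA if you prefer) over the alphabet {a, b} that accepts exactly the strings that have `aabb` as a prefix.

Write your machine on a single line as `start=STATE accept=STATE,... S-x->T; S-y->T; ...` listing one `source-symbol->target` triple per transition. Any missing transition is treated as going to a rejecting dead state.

start=q0; accept=q4; q0-a->q1; q0-b->q5; q1-a->q2; q1-b->q5; q2-a->q5; q2-b->q3; q3-a->q5; q3-b->q4; q4-a->q4; q4-b->q4; q5-a->q5; q5-b->q5

Check the first 4 symbols one by one: q0 through q3 record how many have matched `aabb` so far; any wrong symbol goes to the dead state q5. After all 4 match we enter the accepting sink q4.
6 states suffice.
        a   b  
>  q0   q1  q5 
   q1   q2  q5 
   q2   q5  q3 
   q3   q5  q4 
 * q4   q4  q4 
   q5   q5  q5 
(> = start, * = accepting)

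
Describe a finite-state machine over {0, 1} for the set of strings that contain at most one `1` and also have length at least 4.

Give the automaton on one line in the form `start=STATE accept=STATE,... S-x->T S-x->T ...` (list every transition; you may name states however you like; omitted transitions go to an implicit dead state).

start=S0 accept=S8,S9 S0-0->S1 S0-1->S2 S1-0->S3 S1-1->S4 S2-0->S4 S2-1->S5 S3-0->S6 S3-1->S7 S4-0->S7 S4-1->S5 S5-0->S5 S5-1->S5 S6-0->S8 S6-1->S9 S7-0->S9 S7-1->S5 S8-0->S8 S8-1->S9 S9-0->S9 S9-1->S5

Build one automaton per condition and run them in lockstep. The first has 3 states tracking the count of `1`s, saturating at 2; the second has 6 states tracking the input length, saturating at 5. A product state is a pair (one from each), accepting exactly when both do. Minimizing collapses redundant product states.
10 states suffice.
        0   1  
>  S0   S1  S2 
   S1   S3  S4 
   S2   S4  S5 
   S3   S6  S7 
   S4   S7  S5 
   S5   S5  S5 
   S6   S8  S9 
   S7   S9  S5 
 * S8   S8  S9 
 * S9   S9  S5 
(> = start, * = accepting)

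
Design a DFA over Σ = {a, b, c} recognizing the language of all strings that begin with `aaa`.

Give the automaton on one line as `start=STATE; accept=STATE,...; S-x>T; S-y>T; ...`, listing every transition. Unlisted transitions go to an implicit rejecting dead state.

Check the first 3 symbols one by one: S0 through S2 record how many have matched `aaa` so far; any wrong symbol goes to the dead state S4. After all 3 match we enter the accepting sink S3.
        a   b   c  
>  S0   S1  S4  S4 
   S1   S2  S4  S4 
   S2   S3  S4  S4 
 * S3   S3  S3  S3 
   S4   S4  S4  S4 
(> = start, * = accepting)

start=S0; accept=S3; S0-a>S1; S0-b>S4; S0-c>S4; S1-a>S2; S1-b>S4; S1-c>S4; S2-a>S3; S2-b>S4; S2-c>S4; S3-a>S3; S3-b>S3; S3-c>S3; S4-a>S4; S4-b>S4; S4-c>S4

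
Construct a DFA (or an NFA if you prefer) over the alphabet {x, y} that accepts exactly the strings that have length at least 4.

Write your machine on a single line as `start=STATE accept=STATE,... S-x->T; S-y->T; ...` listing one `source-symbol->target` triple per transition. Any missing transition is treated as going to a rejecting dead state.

start=q0; accept=q4,q5; q0-x->q1; q0-y->q1; q1-x->q2; q1-y->q2; q2-x->q3; q2-y->q3; q3-x->q4; q3-y->q4; q4-x->q5; q4-y->q5; q5-x->q5; q5-y->q5

We only need to distinguish lengths 0, 1, …, 4, and '>4'. Chain q0 → q1 → q2 → q3 → q4 → q5 on every symbol, with q5 looping. Accepting states: {q4, q5}.
        x   y  
>  q0   q1  q1 
   q1   q2  q2 
   q2   q3  q3 
   q3   q4  q4 
 * q4   q5  q5 
 * q5   q5  q5 
(> = start, * = accepting)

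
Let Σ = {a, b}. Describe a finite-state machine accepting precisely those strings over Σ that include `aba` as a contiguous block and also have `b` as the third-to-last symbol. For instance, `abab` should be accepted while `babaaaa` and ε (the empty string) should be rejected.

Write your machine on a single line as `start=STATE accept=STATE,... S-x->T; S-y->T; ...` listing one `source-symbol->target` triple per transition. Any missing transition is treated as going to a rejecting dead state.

start=S0; accept=S4,S5,S9,S10; S0-a->S1; S0-b->S0; S1-a->S1; S1-b->S2; S2-a->S3; S2-b->S0; S3-a->S4; S3-b->S5; S4-a->S6; S4-b->S7; S5-a->S3; S5-b->S8; S6-a->S6; S6-b->S7; S7-a->S3; S7-b->S8; S8-a->S9; S8-b->S10; S9-a->S4; S9-b->S5; S10-a->S9; S10-b->S10

Build one automaton per condition and run them in lockstep. One (4 states) tracks whether and how much of `aba` has been seen; the other (15 states) tracks the last 3 symbols read. Each combined state is a pair, one component from each; accept when both components accept. Minimizing collapses redundant product states.
11 states suffice.
          a    b  
>  S0     S1   S0 
   S1     S1   S2 
   S2     S3   S0 
   S3     S4   S5 
 * S4     S6   S7 
 * S5     S3   S8 
   S6     S6   S7 
   S7     S3   S8 
   S8     S9  S10 
 * S9     S4   S5 
 * S10    S9  S10 
(> = start, * = accepting)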